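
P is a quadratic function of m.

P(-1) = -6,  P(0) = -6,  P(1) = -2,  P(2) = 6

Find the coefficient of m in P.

2

Write P(m) = am² + bm + c; the 4 given values yield a linear system in the 3 coefficients.
Solving, P(m) = 2m² + 2m - 6.
The coefficient of m is 2.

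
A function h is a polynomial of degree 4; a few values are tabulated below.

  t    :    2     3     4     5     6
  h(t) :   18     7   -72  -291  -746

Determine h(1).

9

Write h(t) = at^4 + bt³ + ct² + dt + e; the 5 given values yield a linear system in the 5 coefficients.
Solving, h(t) = -t^4 + 2t³ + 3t² + t + 4.
Then h(1) = 9.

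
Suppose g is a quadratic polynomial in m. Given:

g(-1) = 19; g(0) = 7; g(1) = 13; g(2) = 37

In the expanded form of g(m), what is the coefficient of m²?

Write g(m) = am² + bm + c; the 4 given values yield a linear system in the 3 coefficients.
Solving, g(m) = 9m² - 3m + 7.
The coefficient of m² is 9.

9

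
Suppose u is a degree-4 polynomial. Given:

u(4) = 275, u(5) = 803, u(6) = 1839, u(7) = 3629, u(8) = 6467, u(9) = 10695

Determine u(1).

-1

Write u(n) = an^4 + bn³ + cn² + dn + e; the 6 given values yield a linear system in the 5 coefficients.
Solving, u(n) = 2n^4 - 3n³ - 3n² + 3.
Then u(1) = -1.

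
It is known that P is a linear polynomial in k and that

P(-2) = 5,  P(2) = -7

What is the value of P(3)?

-10

Write P(k) = ak + b; the 2 given values yield a linear system in the 2 coefficients.
Solving, P(k) = -3k - 1.
Then P(3) = -10.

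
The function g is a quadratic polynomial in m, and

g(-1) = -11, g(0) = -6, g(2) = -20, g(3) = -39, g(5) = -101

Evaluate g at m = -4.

-74

Write g(m) = am² + bm + c; the 5 given values yield a linear system in the 3 coefficients.
Solving, g(m) = -4m² + m - 6.
Then g(-4) = -74.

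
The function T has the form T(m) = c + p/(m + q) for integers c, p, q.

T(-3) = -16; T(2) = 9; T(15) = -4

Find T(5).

0

(T(m) − c)(m + q) = p for each data point; the three points give a linear system in c and q, then p follows.
Solving: c = -6, q = 0, p = 30, so T(m) = -6 + 30/(m + 0).
Then T(5) = -6 + 30/5 = 0.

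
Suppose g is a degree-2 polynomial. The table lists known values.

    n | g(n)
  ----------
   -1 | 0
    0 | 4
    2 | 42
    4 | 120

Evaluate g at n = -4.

Write g(n) = an² + bn + c; the 4 given values yield a linear system in the 3 coefficients.
Solving, g(n) = 5n² + 9n + 4.
Then g(-4) = 48.

48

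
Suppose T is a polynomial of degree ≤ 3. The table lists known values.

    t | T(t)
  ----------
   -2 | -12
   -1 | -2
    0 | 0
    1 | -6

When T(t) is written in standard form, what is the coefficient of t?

Write T(t) = at³ + bt² + ct + d; the 4 given values yield a linear system in the 4 coefficients.
Solving, the leading coefficient vanishes, and T(t) = -4t² - 2t.
The coefficient of t is -2.

-2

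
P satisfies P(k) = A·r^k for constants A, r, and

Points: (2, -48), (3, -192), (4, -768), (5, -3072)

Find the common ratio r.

Consecutive ratio: -192/(-48) = 4, and -768/(-192) = 4, so r = 4.
Then A·4^2 = -48 gives A = -3, and P(k) = -3·4^k.

4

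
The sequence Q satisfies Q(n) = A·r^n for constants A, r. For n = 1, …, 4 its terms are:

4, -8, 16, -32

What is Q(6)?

-128

Consecutive ratio: -8/4 = -2, and 16/(-8) = -2, so r = -2.
Then A·(-2)^1 = 4 gives A = -2, and Q(n) = -2·(-2)^n.
Q(6) = -2·(-2)^6 = -128.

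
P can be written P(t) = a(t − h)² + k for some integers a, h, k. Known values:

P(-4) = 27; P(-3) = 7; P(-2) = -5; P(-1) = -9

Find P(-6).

91

First differences -20, -12, -4; second difference 8 = 2a, so a = 4.
Expanding, the t-coefficient is −2ah = -8h; matching it to the data gives h = -1, and then k = -9.
So P(t) = 4(t + 1)² − 9.
P(-6) = 4·(-5)² − 9 = 91.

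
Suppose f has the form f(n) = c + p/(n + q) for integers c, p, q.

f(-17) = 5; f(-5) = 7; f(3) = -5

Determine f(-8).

(f(n) − c)(n + q) = p for each data point; the three points give a linear system in c and q, then p follows.
Solving: c = 4, q = -1, p = -18, so f(n) = 4 − 18/(n − 1).
Then f(-8) = 4 − 18/(-9) = 6.

6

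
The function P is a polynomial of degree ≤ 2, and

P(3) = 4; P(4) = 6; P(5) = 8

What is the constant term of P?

Write P(t) = at² + bt + c; the 3 given values yield a linear system in the 3 coefficients.
Solving, the leading coefficient vanishes, and P(t) = 2t - 2.
The constant term is P(0) = -2.

-2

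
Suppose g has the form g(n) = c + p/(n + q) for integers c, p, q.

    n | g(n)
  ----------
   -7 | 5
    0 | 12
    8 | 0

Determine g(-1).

(g(n) − c)(n + q) = p for each data point; the three points give a linear system in c and q, then p follows.
Solving: c = 3, q = -2, p = -18, so g(n) = 3 − 18/(n − 2).
Then g(-1) = 3 − 18/(-3) = 9.

9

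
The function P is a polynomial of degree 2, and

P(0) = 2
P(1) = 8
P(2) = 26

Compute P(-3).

Write P(t) = at² + bt + c; the 3 given values yield a linear system in the 3 coefficients.
Solving, P(t) = 6t² + 2.
Then P(-3) = 56.

56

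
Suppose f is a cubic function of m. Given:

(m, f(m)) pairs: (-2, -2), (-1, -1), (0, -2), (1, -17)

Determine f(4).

Write f(m) = am³ + bm² + cm + d; the 4 given values yield a linear system in the 4 coefficients.
Solving, f(m) = -2m³ - 7m² - 6m - 2.
Then f(4) = -266.

-266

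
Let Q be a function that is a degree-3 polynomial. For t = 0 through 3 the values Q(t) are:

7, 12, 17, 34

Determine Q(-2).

Write Q(t) = at³ + bt² + ct + d; the 4 given values yield a linear system in the 4 coefficients.
Solving, Q(t) = 2t³ - 6t² + 9t + 7.
Then Q(-2) = -51.

-51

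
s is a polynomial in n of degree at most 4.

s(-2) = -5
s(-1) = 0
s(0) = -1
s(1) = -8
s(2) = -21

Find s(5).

-96

Write s(n) = an^4 + bn³ + cn² + dn + e; the 5 given values yield a linear system in the 5 coefficients.
Solving, the top 2 coefficients vanish, and s(n) = -3n² - 4n - 1.
Then s(5) = -96.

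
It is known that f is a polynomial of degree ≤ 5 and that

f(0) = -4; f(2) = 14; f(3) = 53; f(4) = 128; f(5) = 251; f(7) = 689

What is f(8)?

1028

Write f(x) = ax^5 + bx^4 + cx³ + dx² + ex + p; the 6 given values yield a linear system in the 6 coefficients.
Solving, the top 2 coefficients vanish, and f(x) = 2x³ + x - 4.
Then f(8) = 1028.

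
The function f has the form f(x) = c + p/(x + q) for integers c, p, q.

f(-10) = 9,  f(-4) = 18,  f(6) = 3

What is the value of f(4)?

2

(f(x) − c)(x + q) = p for each data point; the three points give a linear system in c and q, then p follows.
Solving: c = 6, q = 2, p = -24, so f(x) = 6 − 24/(x + 2).
Then f(4) = 6 − 24/6 = 2.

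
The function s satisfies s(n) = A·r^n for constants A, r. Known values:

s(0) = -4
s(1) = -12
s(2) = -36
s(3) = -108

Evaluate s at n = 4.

Consecutive ratio: -12/(-4) = 3, and -36/(-12) = 3, so r = 3.
Then A·3^0 = -4 gives A = -4, and s(n) = -4·3^n.
s(4) = -4·3^4 = -324.

-324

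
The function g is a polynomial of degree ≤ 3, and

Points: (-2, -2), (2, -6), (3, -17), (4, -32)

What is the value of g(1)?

Write g(k) = ak³ + bk² + ck + d; the 4 given values yield a linear system in the 4 coefficients.
Solving, the leading coefficient vanishes, and g(k) = -2k² - k + 4.
Then g(1) = 1.

1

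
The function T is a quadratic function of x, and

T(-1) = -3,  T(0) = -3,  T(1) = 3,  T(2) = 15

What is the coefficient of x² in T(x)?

3

First differences: 0, 6, 12. Second differences: 6, 6.
Level-2 differences are constant, so T has degree 2.
Fitting a degree-2 polynomial gives T(x) = 3x² + 3x - 3.
The coefficient of x² is 3.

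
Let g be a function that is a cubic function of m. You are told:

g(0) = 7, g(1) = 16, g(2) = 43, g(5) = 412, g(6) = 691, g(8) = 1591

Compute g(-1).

-2

Write g(m) = am³ + bm² + cm + d; the 6 given values yield a linear system in the 4 coefficients.
Solving, g(m) = 3m³ + 6m + 7.
Then g(-1) = -2.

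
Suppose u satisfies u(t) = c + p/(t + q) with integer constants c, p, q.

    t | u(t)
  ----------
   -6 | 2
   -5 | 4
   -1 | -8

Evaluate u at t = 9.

-3

(u(t) − c)(t + q) = p for each data point; the three points give a linear system in c and q, then p follows.
Solving: c = -2, q = 3, p = -12, so u(t) = -2 − 12/(t + 3).
Then u(9) = -2 − 12/12 = -3.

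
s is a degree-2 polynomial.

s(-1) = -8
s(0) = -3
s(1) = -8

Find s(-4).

-83

Write s(m) = am² + bm + c; the 3 given values yield a linear system in the 3 coefficients.
Solving, s(m) = -5m² - 3.
Then s(-4) = -83.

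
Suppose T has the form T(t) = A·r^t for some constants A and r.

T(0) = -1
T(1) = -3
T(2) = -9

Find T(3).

Consecutive ratio: -3/(-1) = 3, and -9/(-3) = 3, so r = 3.
Then A·3^0 = -1 gives A = -1, and T(t) = -1·3^t.
T(3) = -1·3^3 = -27.

-27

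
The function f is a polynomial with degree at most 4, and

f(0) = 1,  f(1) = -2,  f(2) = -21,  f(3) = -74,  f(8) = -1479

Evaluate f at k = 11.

-3882

Write f(k) = ak^4 + bk³ + ck² + dk + e; the 5 given values yield a linear system in the 5 coefficients.
Solving, the leading coefficient vanishes, and f(k) = -3k³ + k² - k + 1.
Then f(11) = -3882.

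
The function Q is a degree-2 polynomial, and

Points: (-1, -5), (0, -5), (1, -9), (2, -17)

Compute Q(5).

Write Q(m) = am² + bm + c; the 4 given values yield a linear system in the 3 coefficients.
Solving, Q(m) = -2m² - 2m - 5.
Then Q(5) = -65.

-65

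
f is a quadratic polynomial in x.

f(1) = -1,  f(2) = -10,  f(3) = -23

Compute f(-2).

Write f(x) = ax² + bx + c; the 3 given values yield a linear system in the 3 coefficients.
Solving, f(x) = -2x² - 3x + 4.
Then f(-2) = 2.

2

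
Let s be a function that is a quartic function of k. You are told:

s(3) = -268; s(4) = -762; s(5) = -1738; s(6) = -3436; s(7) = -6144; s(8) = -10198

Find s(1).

-6

Write s(k) = ak^4 + bk³ + ck² + dk + e; the 6 given values yield a linear system in the 5 coefficients.
Solving, s(k) = -2k^4 - 4k³ + k² - 3k + 2.
Then s(1) = -6.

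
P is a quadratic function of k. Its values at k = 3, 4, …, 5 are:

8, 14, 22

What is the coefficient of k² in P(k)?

Write P(k) = ak² + bk + c; the 3 given values yield a linear system in the 3 coefficients.
Solving, P(k) = k² - k + 2.
The coefficient of k² is 1.

1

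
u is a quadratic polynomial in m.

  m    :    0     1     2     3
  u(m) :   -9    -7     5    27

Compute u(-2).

First differences: 2, 12, 22. Second differences: 10, 10.
Level-2 differences are constant, so u has degree 2.
Fitting a degree-2 polynomial gives u(m) = 5m² - 3m - 9.
Then u(-2) = 17.

17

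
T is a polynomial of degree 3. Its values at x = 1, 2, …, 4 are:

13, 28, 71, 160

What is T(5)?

313

Write T(x) = ax³ + bx² + cx + d; the 4 given values yield a linear system in the 4 coefficients.
Solving, T(x) = 3x³ - 4x² + 6x + 8.
Then T(5) = 313.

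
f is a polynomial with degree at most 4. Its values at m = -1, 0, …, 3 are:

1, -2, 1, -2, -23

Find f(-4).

Write f(m) = am^4 + bm³ + cm² + dm + e; the 5 given values yield a linear system in the 5 coefficients.
Solving, the leading coefficient vanishes, and f(m) = -2m³ + 3m² + 2m - 2.
Then f(-4) = 166.

166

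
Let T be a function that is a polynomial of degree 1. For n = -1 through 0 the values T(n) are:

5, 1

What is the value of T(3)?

Write T(n) = an + b; the 2 given values yield a linear system in the 2 coefficients.
Solving, T(n) = -4n + 1.
Then T(3) = -11.

-11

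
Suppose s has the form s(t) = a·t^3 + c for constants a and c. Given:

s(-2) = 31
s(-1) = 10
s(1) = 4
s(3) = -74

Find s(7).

-1022

From s(-2) = 31 and s(-1) = 10: -8a + c = 31 and -1a + c = 10.
Subtracting: 7a = -21, so a = -3; then c = 31 − (-3)·(-8) = 7.
So s(t) = -3t³ + 7, and s(7) = -1022.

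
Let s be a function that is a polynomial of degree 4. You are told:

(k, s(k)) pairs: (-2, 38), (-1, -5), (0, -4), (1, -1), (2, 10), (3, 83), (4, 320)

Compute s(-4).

First differences: -43, 1, 3, 11, 73, 237. Second differences: 44, 2, 8, 62, 164. Third differences: -42, 6, 54, 102. Fourth differences: 48, 48, 48.
Level-4 differences are constant, so s has degree 4.
Fitting a degree-4 polynomial gives s(k) = 2k^4 - 3k³ - k² + 5k - 4.
Then s(-4) = 664.

664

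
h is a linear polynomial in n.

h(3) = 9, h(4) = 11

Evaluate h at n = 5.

Write h(n) = an + b; the 2 given values yield a linear system in the 2 coefficients.
Solving, h(n) = 2n + 3.
Then h(5) = 13.

13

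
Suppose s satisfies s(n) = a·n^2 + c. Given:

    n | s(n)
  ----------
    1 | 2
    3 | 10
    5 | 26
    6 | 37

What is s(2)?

5

From s(1) = 2 and s(3) = 10: 1a + c = 2 and 9a + c = 10.
Subtracting: 8a = 8, so a = 1; then c = 2 − 1·1 = 1.
So s(n) = 1n² + 1, and s(2) = 5.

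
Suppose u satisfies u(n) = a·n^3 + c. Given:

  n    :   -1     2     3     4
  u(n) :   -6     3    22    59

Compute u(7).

338

From u(-1) = -6 and u(2) = 3: -1a + c = -6 and 8a + c = 3.
Subtracting: 9a = 9, so a = 1; then c = -6 − 1·(-1) = -5.
So u(n) = 1n³ − 5, and u(7) = 338.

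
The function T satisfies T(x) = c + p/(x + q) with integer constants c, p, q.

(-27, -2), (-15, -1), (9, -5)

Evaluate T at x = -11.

(T(x) − c)(x + q) = p for each data point; the three points give a linear system in c and q, then p follows.
Solving: c = -3, q = 3, p = -24, so T(x) = -3 − 24/(x + 3).
Then T(-11) = -3 − 24/(-8) = 0.

0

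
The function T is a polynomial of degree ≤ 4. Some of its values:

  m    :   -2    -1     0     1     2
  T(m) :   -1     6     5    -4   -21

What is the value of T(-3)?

First differences: 7, -1, -9, -17. Second differences: -8, -8, -8.
Level-2 differences are constant, so T has degree 2.
Fitting a degree-2 polynomial gives T(m) = -4m² - 5m + 5.
Then T(-3) = -16.

-16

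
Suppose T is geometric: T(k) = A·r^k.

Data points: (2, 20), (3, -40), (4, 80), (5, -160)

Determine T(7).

Consecutive ratio: -40/20 = -2, and 80/(-40) = -2, so r = -2.
Then A·(-2)^2 = 20 gives A = 5, and T(k) = 5·(-2)^k.
T(7) = 5·(-2)^7 = -640.

-640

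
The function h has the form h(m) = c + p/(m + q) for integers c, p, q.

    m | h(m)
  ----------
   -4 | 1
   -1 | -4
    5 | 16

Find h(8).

11

(h(m) − c)(m + q) = p for each data point; the three points give a linear system in c and q, then p follows.
Solving: c = 6, q = -2, p = 30, so h(m) = 6 + 30/(m − 2).
Then h(8) = 6 + 30/6 = 11.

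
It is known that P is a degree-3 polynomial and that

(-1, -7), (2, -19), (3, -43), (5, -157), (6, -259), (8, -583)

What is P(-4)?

41

Write P(k) = ak³ + bk² + ck + d; the 6 given values yield a linear system in the 4 coefficients.
Solving, P(k) = -k³ - k² - 7.
Then P(-4) = 41.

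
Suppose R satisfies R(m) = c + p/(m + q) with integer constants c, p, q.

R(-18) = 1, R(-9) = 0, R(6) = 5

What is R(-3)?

(R(m) − c)(m + q) = p for each data point; the three points give a linear system in c and q, then p follows.
Solving: c = 2, q = 0, p = 18, so R(m) = 2 + 18/(m + 0).
Then R(-3) = 2 + 18/(-3) = -4.

-4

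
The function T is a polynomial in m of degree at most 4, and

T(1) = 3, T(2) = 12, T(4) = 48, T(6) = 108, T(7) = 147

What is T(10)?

Write T(m) = am^4 + bm³ + cm² + dm + e; the 5 given values yield a linear system in the 5 coefficients.
Solving, the top 2 coefficients vanish, and T(m) = 3m².
Then T(10) = 300.

300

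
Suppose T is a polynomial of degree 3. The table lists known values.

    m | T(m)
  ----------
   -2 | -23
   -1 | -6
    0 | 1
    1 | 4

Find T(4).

Write T(m) = am³ + bm² + cm + d; the 4 given values yield a linear system in the 4 coefficients.
Solving, T(m) = m³ - 2m² + 4m + 1.
Then T(4) = 49.

49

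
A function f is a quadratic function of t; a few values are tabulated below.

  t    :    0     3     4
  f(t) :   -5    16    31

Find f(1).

Write f(t) = at² + bt + c; the 3 given values yield a linear system in the 3 coefficients.
Solving, f(t) = 2t² + t - 5.
Then f(1) = -2.

-2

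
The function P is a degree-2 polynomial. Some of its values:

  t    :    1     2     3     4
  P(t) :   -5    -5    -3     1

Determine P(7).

25

First differences: 0, 2, 4. Second differences: 2, 2.
Level-2 differences are constant, so P has degree 2.
Fitting a degree-2 polynomial gives P(t) = t² - 3t - 3.
Then P(7) = 25.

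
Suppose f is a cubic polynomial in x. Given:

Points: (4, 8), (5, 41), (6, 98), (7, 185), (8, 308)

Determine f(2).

First differences: 33, 57, 87, 123. Second differences: 24, 30, 36. Third differences: 6, 6.
Level-3 differences are constant, so f has degree 3.
Fitting a degree-3 polynomial gives f(x) = x³ - 3x² - x - 4.
Then f(2) = -10.

-10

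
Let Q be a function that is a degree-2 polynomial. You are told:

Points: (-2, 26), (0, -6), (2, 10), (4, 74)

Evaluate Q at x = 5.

Write Q(x) = ax² + bx + c; the 4 given values yield a linear system in the 3 coefficients.
Solving, Q(x) = 6x² - 4x - 6.
Then Q(5) = 124.

124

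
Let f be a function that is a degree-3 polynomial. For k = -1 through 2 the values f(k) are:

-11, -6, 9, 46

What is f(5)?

Write f(k) = ak³ + bk² + ck + d; the 4 given values yield a linear system in the 4 coefficients.
Solving, f(k) = 2k³ + 5k² + 8k - 6.
Then f(5) = 409.

409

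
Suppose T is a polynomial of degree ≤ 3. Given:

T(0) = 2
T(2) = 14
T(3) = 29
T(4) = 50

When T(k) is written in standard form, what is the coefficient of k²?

3

Write T(k) = ak³ + bk² + ck + d; the 4 given values yield a linear system in the 4 coefficients.
Solving, the leading coefficient vanishes, and T(k) = 3k² + 2.
The coefficient of k² is 3.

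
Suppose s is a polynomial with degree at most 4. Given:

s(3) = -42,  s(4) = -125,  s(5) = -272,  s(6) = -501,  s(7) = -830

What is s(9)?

-1860

First differences: -83, -147, -229, -329. Second differences: -64, -82, -100. Third differences: -18, -18.
Level-3 differences are constant, so s has degree 3.
Fitting a degree-3 polynomial gives s(x) = -3x³ + 4x² + 3.
Then s(9) = -1860.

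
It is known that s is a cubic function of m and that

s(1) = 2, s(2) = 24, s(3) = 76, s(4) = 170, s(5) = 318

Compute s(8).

1206

First differences: 22, 52, 94, 148. Second differences: 30, 42, 54. Third differences: 12, 12.
Level-3 differences are constant, so s has degree 3.
Fitting a degree-3 polynomial gives s(m) = 2m³ + 3m² - m - 2.
Then s(8) = 1206.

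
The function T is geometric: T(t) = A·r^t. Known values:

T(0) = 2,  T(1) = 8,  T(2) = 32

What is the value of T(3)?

Consecutive ratio: 8/2 = 4, and 32/8 = 4, so r = 4.
Then A·4^0 = 2 gives A = 2, and T(t) = 2·4^t.
T(3) = 2·4^3 = 128.

128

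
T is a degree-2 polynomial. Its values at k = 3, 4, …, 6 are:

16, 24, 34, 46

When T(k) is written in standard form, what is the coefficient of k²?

1

First differences: 8, 10, 12. Second differences: 2, 2.
Level-2 differences are constant, so T has degree 2.
Fitting a degree-2 polynomial gives T(k) = k² + k + 4.
The coefficient of k² is 1.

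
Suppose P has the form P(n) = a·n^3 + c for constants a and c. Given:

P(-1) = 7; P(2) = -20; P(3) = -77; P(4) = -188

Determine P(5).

From P(-1) = 7 and P(2) = -20: -1a + c = 7 and 8a + c = -20.
Subtracting: 9a = -27, so a = -3; then c = 7 − (-3)·(-1) = 4.
So P(n) = -3n³ + 4, and P(5) = -371.

-371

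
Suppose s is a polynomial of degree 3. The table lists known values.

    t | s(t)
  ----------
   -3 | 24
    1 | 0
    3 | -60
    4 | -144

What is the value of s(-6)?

336

Write s(t) = at³ + bt² + ct + d; the 4 given values yield a linear system in the 4 coefficients.
Solving, s(t) = -2t³ - 2t² + 4t.
Then s(-6) = 336.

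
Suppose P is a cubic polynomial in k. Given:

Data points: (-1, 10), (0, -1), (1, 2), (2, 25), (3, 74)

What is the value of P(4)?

155

First differences: -11, 3, 23, 49. Second differences: 14, 20, 26. Third differences: 6, 6.
Level-3 differences are constant, so P has degree 3.
Fitting a degree-3 polynomial gives P(k) = k³ + 7k² - 5k - 1.
Then P(4) = 155.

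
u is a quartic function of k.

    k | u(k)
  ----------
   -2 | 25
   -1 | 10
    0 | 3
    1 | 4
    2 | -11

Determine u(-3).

Write u(k) = ak^4 + bk³ + ck² + dk + e; the 5 given values yield a linear system in the 5 coefficients.
Solving, u(k) = -k^4 - 2k³ + 5k² - k + 3.
Then u(-3) = 24.

24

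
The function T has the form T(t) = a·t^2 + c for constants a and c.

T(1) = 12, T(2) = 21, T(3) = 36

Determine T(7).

From T(1) = 12 and T(2) = 21: 1a + c = 12 and 4a + c = 21.
Subtracting: 3a = 9, so a = 3; then c = 12 − 3·1 = 9.
So T(t) = 3t² + 9, and T(7) = 156.

156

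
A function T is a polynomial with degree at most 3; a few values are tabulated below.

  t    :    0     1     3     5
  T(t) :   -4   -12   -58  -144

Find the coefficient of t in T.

-3

Write T(t) = at³ + bt² + ct + d; the 4 given values yield a linear system in the 4 coefficients.
Solving, the leading coefficient vanishes, and T(t) = -5t² - 3t - 4.
The coefficient of t is -3.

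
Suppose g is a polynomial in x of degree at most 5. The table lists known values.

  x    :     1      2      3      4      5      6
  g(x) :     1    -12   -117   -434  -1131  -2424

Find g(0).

-6

Write g(x) = ax^5 + bx^4 + cx³ + dx² + ex + p; the 6 given values yield a linear system in the 6 coefficients.
Solving, the leading coefficient vanishes, and g(x) = -2x^4 + 4x² + 5x - 6.
Then g(0) = -6.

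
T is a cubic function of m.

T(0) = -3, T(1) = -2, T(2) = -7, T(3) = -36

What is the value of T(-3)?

Write T(m) = am³ + bm² + cm + d; the 4 given values yield a linear system in the 4 coefficients.
Solving, T(m) = -3m³ + 6m² - 2m - 3.
Then T(-3) = 138.

138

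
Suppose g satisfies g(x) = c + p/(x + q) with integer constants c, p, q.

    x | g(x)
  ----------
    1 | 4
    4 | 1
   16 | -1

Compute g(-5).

(g(x) − c)(x + q) = p for each data point; the three points give a linear system in c and q, then p follows.
Solving: c = -2, q = 2, p = 18, so g(x) = -2 + 18/(x + 2).
Then g(-5) = -2 + 18/(-3) = -8.

-8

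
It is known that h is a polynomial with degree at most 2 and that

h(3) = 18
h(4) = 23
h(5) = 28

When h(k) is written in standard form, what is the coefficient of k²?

0

First differences: 5, 5.
Level-1 differences are constant, so h has degree 1.
Fitting a degree-1 polynomial gives h(k) = 5k + 3.
The coefficient of k² is 0.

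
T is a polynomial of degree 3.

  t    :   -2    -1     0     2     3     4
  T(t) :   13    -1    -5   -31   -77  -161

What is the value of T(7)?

-761

Write T(t) = at³ + bt² + ct + d; the 6 given values yield a linear system in the 4 coefficients.
Solving, T(t) = -2t³ - t² - 3t - 5.
Then T(7) = -761.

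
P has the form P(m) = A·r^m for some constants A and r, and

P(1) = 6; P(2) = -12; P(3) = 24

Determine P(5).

Consecutive ratio: -12/6 = -2, and 24/(-12) = -2, so r = -2.
Then A·(-2)^1 = 6 gives A = -3, and P(m) = -3·(-2)^m.
P(5) = -3·(-2)^5 = 96.

96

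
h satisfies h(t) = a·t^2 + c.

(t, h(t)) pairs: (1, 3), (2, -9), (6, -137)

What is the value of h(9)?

-317

From h(1) = 3 and h(2) = -9: 1a + c = 3 and 4a + c = -9.
Subtracting: 3a = -12, so a = -4; then c = 3 − (-4)·1 = 7.
So h(t) = -4t² + 7, and h(9) = -317.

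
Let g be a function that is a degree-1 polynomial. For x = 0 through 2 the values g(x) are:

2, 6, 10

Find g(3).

14

First differences: 4, 4.
Level-1 differences are constant, so g has degree 1.
Extending the table by one column gives the next first difference 4, so g(3) = 10 + 4 = 14.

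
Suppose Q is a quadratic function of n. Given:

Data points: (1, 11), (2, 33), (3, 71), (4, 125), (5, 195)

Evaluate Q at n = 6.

281

Write Q(n) = an² + bn + c; the 5 given values yield a linear system in the 3 coefficients.
Solving, Q(n) = 8n² - 2n + 5.
Then Q(6) = 281.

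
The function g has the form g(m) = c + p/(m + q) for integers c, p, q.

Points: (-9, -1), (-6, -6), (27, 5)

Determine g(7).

(g(m) − c)(m + q) = p for each data point; the three points give a linear system in c and q, then p follows.
Solving: c = 4, q = 3, p = 30, so g(m) = 4 + 30/(m + 3).
Then g(7) = 4 + 30/10 = 7.

7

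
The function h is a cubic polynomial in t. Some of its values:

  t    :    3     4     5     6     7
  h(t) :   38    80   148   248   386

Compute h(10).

First differences: 42, 68, 100, 138. Second differences: 26, 32, 38. Third differences: 6, 6.
Level-3 differences are constant, so h has degree 3.
Fitting a degree-3 polynomial gives h(t) = t³ + t² - 2t + 8.
Then h(10) = 1088.

1088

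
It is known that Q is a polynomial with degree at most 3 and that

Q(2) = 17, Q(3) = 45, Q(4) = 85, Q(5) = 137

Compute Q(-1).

First differences: 28, 40, 52. Second differences: 12, 12.
Level-2 differences are constant, so Q has degree 2.
Fitting a degree-2 polynomial gives Q(k) = 6k² - 2k - 3.
Then Q(-1) = 5.

5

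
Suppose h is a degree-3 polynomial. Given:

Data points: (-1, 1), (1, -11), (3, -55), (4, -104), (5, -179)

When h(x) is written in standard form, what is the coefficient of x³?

-1

Write h(x) = ax³ + bx² + cx + d; the 5 given values yield a linear system in the 4 coefficients.
Solving, h(x) = -x³ - x² - 5x - 4.
The coefficient of x³ is -1.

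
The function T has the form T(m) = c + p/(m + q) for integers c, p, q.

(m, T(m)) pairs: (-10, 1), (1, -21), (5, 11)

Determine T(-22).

(T(m) − c)(m + q) = p for each data point; the three points give a linear system in c and q, then p follows.
Solving: c = 3, q = -2, p = 24, so T(m) = 3 + 24/(m − 2).
Then T(-22) = 3 + 24/(-24) = 2.

2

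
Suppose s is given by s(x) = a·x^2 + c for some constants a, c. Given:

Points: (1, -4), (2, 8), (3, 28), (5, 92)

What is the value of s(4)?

From s(1) = -4 and s(2) = 8: 1a + c = -4 and 4a + c = 8.
Subtracting: 3a = 12, so a = 4; then c = -4 − 4·1 = -8.
So s(x) = 4x² − 8, and s(4) = 56.

56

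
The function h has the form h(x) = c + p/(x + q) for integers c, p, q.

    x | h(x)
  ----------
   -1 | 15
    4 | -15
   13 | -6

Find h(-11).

0

(h(x) − c)(x + q) = p for each data point; the three points give a linear system in c and q, then p follows.
Solving: c = -3, q = -1, p = -36, so h(x) = -3 − 36/(x − 1).
Then h(-11) = -3 − 36/(-12) = 0.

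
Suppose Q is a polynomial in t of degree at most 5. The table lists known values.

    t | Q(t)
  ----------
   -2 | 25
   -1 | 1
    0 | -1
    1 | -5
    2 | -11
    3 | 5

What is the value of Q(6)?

First differences: -24, -2, -4, -6, 16. Second differences: 22, -2, -2, 22. Third differences: -24, 0, 24. Fourth differences: 24, 24.
Level-4 differences are constant, so Q has degree 4.
Fitting a degree-4 polynomial gives Q(t) = t^4 - 2t³ - 2t² - t - 1.
Then Q(6) = 785.

785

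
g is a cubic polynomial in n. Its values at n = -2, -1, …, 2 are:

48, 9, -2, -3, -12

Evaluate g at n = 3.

-47

First differences: -39, -11, -1, -9. Second differences: 28, 10, -8. Third differences: -18, -18.
Level-3 differences are constant, so g has degree 3.
Fitting a degree-3 polynomial gives g(n) = -3n³ + 5n² - 3n - 2.
Then g(3) = -47.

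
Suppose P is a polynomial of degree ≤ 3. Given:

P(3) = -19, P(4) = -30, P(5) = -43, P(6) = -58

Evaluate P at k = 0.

First differences: -11, -13, -15. Second differences: -2, -2.
Level-2 differences are constant, so P has degree 2.
Fitting a degree-2 polynomial gives P(k) = -k² - 4k + 2.
Then P(0) = 2.

2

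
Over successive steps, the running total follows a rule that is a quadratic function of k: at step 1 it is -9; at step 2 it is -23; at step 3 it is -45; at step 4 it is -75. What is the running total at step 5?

Write the value at k as T(k).
Write T(k) = ak² + bk + c; the 4 given values yield a linear system in the 3 coefficients.
Solving, T(k) = -4k² - 2k - 3.
Then T(5) = -113.

-113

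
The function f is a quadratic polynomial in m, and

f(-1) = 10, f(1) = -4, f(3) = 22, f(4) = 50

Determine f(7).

Write f(m) = am² + bm + c; the 4 given values yield a linear system in the 3 coefficients.
Solving, f(m) = 5m² - 7m - 2.
Then f(7) = 194.

194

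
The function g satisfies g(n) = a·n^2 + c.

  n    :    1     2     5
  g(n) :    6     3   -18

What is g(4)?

From g(1) = 6 and g(2) = 3: 1a + c = 6 and 4a + c = 3.
Subtracting: 3a = -3, so a = -1; then c = 6 − (-1)·1 = 7.
So g(n) = -1n² + 7, and g(4) = -9.

-9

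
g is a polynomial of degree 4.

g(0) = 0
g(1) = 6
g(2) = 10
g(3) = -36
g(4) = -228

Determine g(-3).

Write g(x) = ax^4 + bx³ + cx² + dx + e; the 5 given values yield a linear system in the 5 coefficients.
Solving, g(x) = -2x^4 + 4x³ + x² + 3x.
Then g(-3) = -270.

-270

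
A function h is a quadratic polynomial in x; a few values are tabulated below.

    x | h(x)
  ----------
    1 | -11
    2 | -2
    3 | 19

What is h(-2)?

Write h(x) = ax² + bx + c; the 3 given values yield a linear system in the 3 coefficients.
Solving, h(x) = 6x² - 9x - 8.
Then h(-2) = 34.

34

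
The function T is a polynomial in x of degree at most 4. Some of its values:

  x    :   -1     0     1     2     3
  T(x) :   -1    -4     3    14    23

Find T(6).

Write T(x) = ax^4 + bx³ + cx² + dx + e; the 5 given values yield a linear system in the 5 coefficients.
Solving, the leading coefficient vanishes, and T(x) = -x³ + 5x² + 3x - 4.
Then T(6) = -22.

-22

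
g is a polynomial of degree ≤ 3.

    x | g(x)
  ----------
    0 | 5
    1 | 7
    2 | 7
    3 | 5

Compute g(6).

Write g(x) = ax³ + bx² + cx + d; the 4 given values yield a linear system in the 4 coefficients.
Solving, the leading coefficient vanishes, and g(x) = -x² + 3x + 5.
Then g(6) = -13.

-13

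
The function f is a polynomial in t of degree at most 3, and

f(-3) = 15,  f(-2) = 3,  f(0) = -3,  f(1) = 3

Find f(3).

33

Write f(t) = at³ + bt² + ct + d; the 4 given values yield a linear system in the 4 coefficients.
Solving, the leading coefficient vanishes, and f(t) = 3t² + 3t - 3.
Then f(3) = 33.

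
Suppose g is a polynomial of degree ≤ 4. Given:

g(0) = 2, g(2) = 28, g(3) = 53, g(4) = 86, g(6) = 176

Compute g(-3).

23

Write g(m) = am^4 + bm³ + cm² + dm + e; the 5 given values yield a linear system in the 5 coefficients.
Solving, the top 2 coefficients vanish, and g(m) = 4m² + 5m + 2.
Then g(-3) = 23.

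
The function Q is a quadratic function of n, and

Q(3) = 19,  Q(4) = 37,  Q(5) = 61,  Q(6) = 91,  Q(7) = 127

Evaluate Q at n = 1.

1

Write Q(n) = an² + bn + c; the 5 given values yield a linear system in the 3 coefficients.
Solving, Q(n) = 3n² - 3n + 1.
Then Q(1) = 1.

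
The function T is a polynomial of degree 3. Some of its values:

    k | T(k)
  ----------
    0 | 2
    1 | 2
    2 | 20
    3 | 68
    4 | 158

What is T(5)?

302

Write T(k) = ak³ + bk² + ck + d; the 5 given values yield a linear system in the 4 coefficients.
Solving, T(k) = 2k³ + 3k² - 5k + 2.
Then T(5) = 302.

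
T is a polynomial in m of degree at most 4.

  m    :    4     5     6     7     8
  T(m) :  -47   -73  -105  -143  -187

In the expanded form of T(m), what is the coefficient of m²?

First differences: -26, -32, -38, -44. Second differences: -6, -6, -6.
Level-2 differences are constant, so T has degree 2.
Fitting a degree-2 polynomial gives T(m) = -3m² + m - 3.
The coefficient of m² is -3.

-3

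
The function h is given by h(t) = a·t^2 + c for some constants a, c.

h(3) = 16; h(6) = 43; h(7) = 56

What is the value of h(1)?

From h(3) = 16 and h(6) = 43: 9a + c = 16 and 36a + c = 43.
Subtracting: 27a = 27, so a = 1; then c = 16 − 1·9 = 7.
So h(t) = 1t² + 7, and h(1) = 8.

8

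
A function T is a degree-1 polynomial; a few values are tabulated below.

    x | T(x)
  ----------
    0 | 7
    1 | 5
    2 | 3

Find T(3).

1

Write T(x) = ax + b; the 3 given values yield a linear system in the 2 coefficients.
Solving, T(x) = -2x + 7.
Then T(3) = 1.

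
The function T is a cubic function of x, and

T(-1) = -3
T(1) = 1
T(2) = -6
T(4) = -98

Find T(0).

-2

Write T(x) = ax³ + bx² + cx + d; the 4 given values yield a linear system in the 4 coefficients.
Solving, T(x) = -2x³ + x² + 4x - 2.
Then T(0) = -2.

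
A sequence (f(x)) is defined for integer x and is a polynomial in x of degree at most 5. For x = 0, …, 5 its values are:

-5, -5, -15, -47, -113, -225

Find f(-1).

-3

First differences: 0, -10, -32, -66, -112. Second differences: -10, -22, -34, -46. Third differences: -12, -12, -12.
Level-3 differences are constant, so f has degree 3.
Fitting a degree-3 polynomial gives f(x) = -2x³ + x² + x - 5.
Then f(-1) = -3.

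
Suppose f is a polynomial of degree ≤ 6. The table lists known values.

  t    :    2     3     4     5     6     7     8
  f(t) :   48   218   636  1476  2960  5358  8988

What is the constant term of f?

Write f(t) = at^6 + bt^5 + ct^4 + dt³ + et² + pt + q; the 7 given values yield a linear system in the 7 coefficients.
Solving, the top 2 coefficients vanish, and f(t) = 2t^4 + t³ + 5t² - 4t - 4.
The constant term is f(0) = -4.

-4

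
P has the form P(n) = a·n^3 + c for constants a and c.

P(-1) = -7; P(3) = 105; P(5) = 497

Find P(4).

253

From P(-1) = -7 and P(3) = 105: -1a + c = -7 and 27a + c = 105.
Subtracting: 28a = 112, so a = 4; then c = -7 − 4·(-1) = -3.
So P(n) = 4n³ − 3, and P(4) = 253.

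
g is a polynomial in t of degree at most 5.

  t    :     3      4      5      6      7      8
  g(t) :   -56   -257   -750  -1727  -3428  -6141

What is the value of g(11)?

First differences: -201, -493, -977, -1701, -2713. Second differences: -292, -484, -724, -1012. Third differences: -192, -240, -288. Fourth differences: -48, -48.
Level-4 differences are constant, so g has degree 4.
Fitting a degree-4 polynomial gives g(t) = -2t^4 + 4t³ + t - 5.
Then g(11) = -23952.

-23952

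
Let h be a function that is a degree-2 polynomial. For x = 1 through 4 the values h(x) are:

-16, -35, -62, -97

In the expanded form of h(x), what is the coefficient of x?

-7

First differences: -19, -27, -35. Second differences: -8, -8.
Level-2 differences are constant, so h has degree 2.
Fitting a degree-2 polynomial gives h(x) = -4x² - 7x - 5.
The coefficient of x is -7.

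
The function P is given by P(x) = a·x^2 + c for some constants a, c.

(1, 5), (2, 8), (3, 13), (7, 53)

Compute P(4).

From P(1) = 5 and P(2) = 8: 1a + c = 5 and 4a + c = 8.
Subtracting: 3a = 3, so a = 1; then c = 5 − 1·1 = 4.
So P(x) = 1x² + 4, and P(4) = 20.

20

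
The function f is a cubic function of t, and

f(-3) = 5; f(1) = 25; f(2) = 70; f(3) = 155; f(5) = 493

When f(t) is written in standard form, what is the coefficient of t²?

Write f(t) = at³ + bt² + ct + d; the 5 given values yield a linear system in the 4 coefficients.
Solving, f(t) = 2t³ + 8t² + 7t + 8.
The coefficient of t² is 8.

8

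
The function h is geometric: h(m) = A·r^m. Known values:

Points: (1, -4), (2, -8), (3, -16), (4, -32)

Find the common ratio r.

2

Consecutive ratio: -8/(-4) = 2, and -16/(-8) = 2, so r = 2.
Then A·2^1 = -4 gives A = -2, and h(m) = -2·2^m.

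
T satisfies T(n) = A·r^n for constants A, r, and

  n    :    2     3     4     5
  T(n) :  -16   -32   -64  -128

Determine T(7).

-512

Consecutive ratio: -32/(-16) = 2, and -64/(-32) = 2, so r = 2.
Then A·2^2 = -16 gives A = -4, and T(n) = -4·2^n.
T(7) = -4·2^7 = -512.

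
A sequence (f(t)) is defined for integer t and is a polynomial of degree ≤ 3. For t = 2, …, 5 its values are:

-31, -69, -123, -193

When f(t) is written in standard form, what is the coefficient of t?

First differences: -38, -54, -70. Second differences: -16, -16.
Level-2 differences are constant, so f has degree 2.
Fitting a degree-2 polynomial gives f(t) = -8t² + 2t - 3.
The coefficient of t is 2.

2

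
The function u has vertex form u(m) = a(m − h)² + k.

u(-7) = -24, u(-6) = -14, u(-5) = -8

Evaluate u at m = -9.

First differences 10, 6; second difference -4 = 2a, so a = -2.
Expanding, the m-coefficient is −2ah = 4h; matching it to the data gives h = -4, and then k = -6.
So u(m) = -2(m + 4)² − 6.
u(-9) = -2·(-5)² − 6 = -56.

-56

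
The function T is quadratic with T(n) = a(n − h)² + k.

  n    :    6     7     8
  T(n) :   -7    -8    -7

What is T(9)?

First differences -1, 1; second difference 2 = 2a, so a = 1.
Expanding, the n-coefficient is −2ah = -2h; matching it to the data gives h = 7, and then k = -8.
So T(n) = 1(n − 7)² − 8.
T(9) = 1·2² − 8 = -4.

-4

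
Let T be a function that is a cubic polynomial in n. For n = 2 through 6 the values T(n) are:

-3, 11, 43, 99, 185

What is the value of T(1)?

-5

First differences: 14, 32, 56, 86. Second differences: 18, 24, 30. Third differences: 6, 6.
Level-3 differences are constant, so T has degree 3.
Fitting a degree-3 polynomial gives T(n) = n³ - 5n - 1.
Then T(1) = -5.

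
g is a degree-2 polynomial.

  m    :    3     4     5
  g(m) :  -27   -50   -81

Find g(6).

Write g(m) = am² + bm + c; the 3 given values yield a linear system in the 3 coefficients.
Solving, g(m) = -4m² + 5m - 6.
Then g(6) = -120.

-120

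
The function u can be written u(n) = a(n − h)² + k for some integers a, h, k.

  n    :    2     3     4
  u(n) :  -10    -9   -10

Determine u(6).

-18

First differences 1, -1; second difference -2 = 2a, so a = -1.
Expanding, the n-coefficient is −2ah = 2h; matching it to the data gives h = 3, and then k = -9.
So u(n) = -1(n − 3)² − 9.
u(6) = -1·3² − 9 = -18.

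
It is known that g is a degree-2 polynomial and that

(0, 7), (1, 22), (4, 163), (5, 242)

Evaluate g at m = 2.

53

Write g(m) = am² + bm + c; the 4 given values yield a linear system in the 3 coefficients.
Solving, g(m) = 8m² + 7m + 7.
Then g(2) = 53.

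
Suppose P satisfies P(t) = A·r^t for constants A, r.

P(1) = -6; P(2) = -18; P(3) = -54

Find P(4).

-162

Consecutive ratio: -18/(-6) = 3, and -54/(-18) = 3, so r = 3.
Then A·3^1 = -6 gives A = -2, and P(t) = -2·3^t.
P(4) = -2·3^4 = -162.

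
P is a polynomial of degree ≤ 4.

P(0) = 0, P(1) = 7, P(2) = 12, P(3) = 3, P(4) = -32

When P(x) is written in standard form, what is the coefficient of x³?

First differences: 7, 5, -9, -35. Second differences: -2, -14, -26. Third differences: -12, -12.
Level-3 differences are constant, so P has degree 3.
Fitting a degree-3 polynomial gives P(x) = -2x³ + 5x² + 4x.
The coefficient of x³ is -2.

-2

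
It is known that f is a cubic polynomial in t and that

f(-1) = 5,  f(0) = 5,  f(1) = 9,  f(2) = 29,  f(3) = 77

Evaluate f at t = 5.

305

Write f(t) = at³ + bt² + ct + d; the 5 given values yield a linear system in the 4 coefficients.
Solving, f(t) = 2t³ + 2t² + 5.
Then f(5) = 305.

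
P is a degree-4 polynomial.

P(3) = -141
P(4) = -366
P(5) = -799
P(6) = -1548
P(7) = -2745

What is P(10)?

-10704

Write P(m) = am^4 + bm³ + cm² + dm + e; the 5 given values yield a linear system in the 5 coefficients.
Solving, P(m) = -m^4 - 7m² - m + 6.
Then P(10) = -10704.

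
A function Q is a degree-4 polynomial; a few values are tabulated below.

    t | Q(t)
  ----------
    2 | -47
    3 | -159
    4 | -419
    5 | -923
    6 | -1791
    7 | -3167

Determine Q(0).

-3

First differences: -112, -260, -504, -868, -1376. Second differences: -148, -244, -364, -508. Third differences: -96, -120, -144. Fourth differences: -24, -24.
Level-4 differences are constant, so Q has degree 4.
Fitting a degree-4 polynomial gives Q(t) = -t^4 - 2t³ - t² - 4t - 3.
Then Q(0) = -3.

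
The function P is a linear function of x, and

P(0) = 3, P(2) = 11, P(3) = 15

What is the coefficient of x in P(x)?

Write P(x) = ax + b; the 3 given values yield a linear system in the 2 coefficients.
Solving, P(x) = 4x + 3.
The coefficient of x is 4.

4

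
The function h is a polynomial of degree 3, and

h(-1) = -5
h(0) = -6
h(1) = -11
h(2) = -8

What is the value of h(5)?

169

Write h(m) = am³ + bm² + cm + d; the 4 given values yield a linear system in the 4 coefficients.
Solving, h(m) = 2m³ - 2m² - 5m - 6.
Then h(5) = 169.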